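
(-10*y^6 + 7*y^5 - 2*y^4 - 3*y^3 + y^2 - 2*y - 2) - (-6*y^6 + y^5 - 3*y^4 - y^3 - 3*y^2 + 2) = -4*y^6 + 6*y^5 + y^4 - 2*y^3 + 4*y^2 - 2*y - 4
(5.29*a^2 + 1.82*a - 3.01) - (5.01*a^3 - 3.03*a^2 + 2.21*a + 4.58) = -5.01*a^3 + 8.32*a^2 - 0.39*a - 7.59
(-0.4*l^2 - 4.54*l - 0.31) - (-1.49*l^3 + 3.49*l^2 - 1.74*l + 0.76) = 1.49*l^3 - 3.89*l^2 - 2.8*l - 1.07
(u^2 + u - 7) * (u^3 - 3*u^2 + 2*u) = u^5 - 2*u^4 - 8*u^3 + 23*u^2 - 14*u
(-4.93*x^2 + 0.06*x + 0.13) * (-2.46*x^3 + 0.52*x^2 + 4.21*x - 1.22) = 12.1278*x^5 - 2.7112*x^4 - 21.0439*x^3 + 6.3348*x^2 + 0.4741*x - 0.1586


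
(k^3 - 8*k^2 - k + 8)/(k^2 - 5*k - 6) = (k^2 - 9*k + 8)/(k - 6)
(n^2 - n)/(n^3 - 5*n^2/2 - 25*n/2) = 2*(1 - n)/(-2*n^2 + 5*n + 25)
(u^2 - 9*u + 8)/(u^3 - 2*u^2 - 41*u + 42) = (u - 8)/(u^2 - u - 42)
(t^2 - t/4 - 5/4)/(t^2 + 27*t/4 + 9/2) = (4*t^2 - t - 5)/(4*t^2 + 27*t + 18)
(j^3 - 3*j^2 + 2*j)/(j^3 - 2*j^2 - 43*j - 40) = j*(-j^2 + 3*j - 2)/(-j^3 + 2*j^2 + 43*j + 40)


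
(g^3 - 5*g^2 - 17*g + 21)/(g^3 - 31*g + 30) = (g^2 - 4*g - 21)/(g^2 + g - 30)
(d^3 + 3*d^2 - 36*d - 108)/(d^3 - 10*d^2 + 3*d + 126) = (d + 6)/(d - 7)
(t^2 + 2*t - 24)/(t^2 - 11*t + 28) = (t + 6)/(t - 7)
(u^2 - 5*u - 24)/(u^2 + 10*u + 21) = (u - 8)/(u + 7)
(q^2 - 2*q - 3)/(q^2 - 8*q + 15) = (q + 1)/(q - 5)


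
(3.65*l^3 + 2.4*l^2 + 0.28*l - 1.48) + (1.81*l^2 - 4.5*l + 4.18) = 3.65*l^3 + 4.21*l^2 - 4.22*l + 2.7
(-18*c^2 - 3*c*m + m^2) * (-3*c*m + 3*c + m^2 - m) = 54*c^3*m - 54*c^3 - 9*c^2*m^2 + 9*c^2*m - 6*c*m^3 + 6*c*m^2 + m^4 - m^3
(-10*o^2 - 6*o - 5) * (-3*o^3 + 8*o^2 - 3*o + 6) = 30*o^5 - 62*o^4 - 3*o^3 - 82*o^2 - 21*o - 30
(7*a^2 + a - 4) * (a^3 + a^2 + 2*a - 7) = 7*a^5 + 8*a^4 + 11*a^3 - 51*a^2 - 15*a + 28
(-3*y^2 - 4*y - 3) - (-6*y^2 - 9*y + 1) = 3*y^2 + 5*y - 4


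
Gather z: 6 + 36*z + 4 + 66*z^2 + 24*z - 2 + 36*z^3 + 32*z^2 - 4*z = 36*z^3 + 98*z^2 + 56*z + 8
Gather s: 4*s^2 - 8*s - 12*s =4*s^2 - 20*s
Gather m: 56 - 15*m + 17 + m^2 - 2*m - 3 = m^2 - 17*m + 70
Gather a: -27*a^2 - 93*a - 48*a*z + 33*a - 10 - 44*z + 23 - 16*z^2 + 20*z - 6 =-27*a^2 + a*(-48*z - 60) - 16*z^2 - 24*z + 7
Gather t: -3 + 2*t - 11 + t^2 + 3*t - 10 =t^2 + 5*t - 24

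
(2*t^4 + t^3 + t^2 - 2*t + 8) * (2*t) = 4*t^5 + 2*t^4 + 2*t^3 - 4*t^2 + 16*t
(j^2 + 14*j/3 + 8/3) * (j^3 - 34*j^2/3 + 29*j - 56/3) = j^5 - 20*j^4/3 - 191*j^3/9 + 778*j^2/9 - 88*j/9 - 448/9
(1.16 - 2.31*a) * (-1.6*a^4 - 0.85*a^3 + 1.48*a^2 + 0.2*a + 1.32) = 3.696*a^5 + 0.1075*a^4 - 4.4048*a^3 + 1.2548*a^2 - 2.8172*a + 1.5312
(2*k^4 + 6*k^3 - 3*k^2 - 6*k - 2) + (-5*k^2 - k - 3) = 2*k^4 + 6*k^3 - 8*k^2 - 7*k - 5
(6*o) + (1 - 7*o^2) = -7*o^2 + 6*o + 1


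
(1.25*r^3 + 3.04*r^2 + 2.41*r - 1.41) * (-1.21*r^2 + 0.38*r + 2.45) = -1.5125*r^5 - 3.2034*r^4 + 1.3016*r^3 + 10.0699*r^2 + 5.3687*r - 3.4545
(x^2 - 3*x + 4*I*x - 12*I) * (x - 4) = x^3 - 7*x^2 + 4*I*x^2 + 12*x - 28*I*x + 48*I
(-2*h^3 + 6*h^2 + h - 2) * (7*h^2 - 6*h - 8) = -14*h^5 + 54*h^4 - 13*h^3 - 68*h^2 + 4*h + 16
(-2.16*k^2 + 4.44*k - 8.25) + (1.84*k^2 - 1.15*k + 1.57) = -0.32*k^2 + 3.29*k - 6.68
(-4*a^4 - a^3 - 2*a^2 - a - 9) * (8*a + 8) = -32*a^5 - 40*a^4 - 24*a^3 - 24*a^2 - 80*a - 72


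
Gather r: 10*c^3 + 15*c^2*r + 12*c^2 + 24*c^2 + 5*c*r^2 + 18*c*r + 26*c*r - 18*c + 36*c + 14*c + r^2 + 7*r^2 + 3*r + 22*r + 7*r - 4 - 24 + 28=10*c^3 + 36*c^2 + 32*c + r^2*(5*c + 8) + r*(15*c^2 + 44*c + 32)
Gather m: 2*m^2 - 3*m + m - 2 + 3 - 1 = 2*m^2 - 2*m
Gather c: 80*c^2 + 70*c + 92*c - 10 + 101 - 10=80*c^2 + 162*c + 81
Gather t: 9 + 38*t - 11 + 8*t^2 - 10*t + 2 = 8*t^2 + 28*t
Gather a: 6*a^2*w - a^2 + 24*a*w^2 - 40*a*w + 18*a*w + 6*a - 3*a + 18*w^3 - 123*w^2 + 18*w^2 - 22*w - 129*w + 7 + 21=a^2*(6*w - 1) + a*(24*w^2 - 22*w + 3) + 18*w^3 - 105*w^2 - 151*w + 28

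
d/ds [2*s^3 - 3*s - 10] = 6*s^2 - 3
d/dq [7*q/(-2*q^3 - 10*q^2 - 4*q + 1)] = 7*(4*q^3 + 10*q^2 + 1)/(4*q^6 + 40*q^5 + 116*q^4 + 76*q^3 - 4*q^2 - 8*q + 1)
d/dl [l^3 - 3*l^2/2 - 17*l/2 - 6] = 3*l^2 - 3*l - 17/2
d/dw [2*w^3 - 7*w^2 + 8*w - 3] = 6*w^2 - 14*w + 8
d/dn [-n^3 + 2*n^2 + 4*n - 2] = -3*n^2 + 4*n + 4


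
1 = 1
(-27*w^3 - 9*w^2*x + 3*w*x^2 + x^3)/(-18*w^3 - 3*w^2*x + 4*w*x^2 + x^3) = (-3*w + x)/(-2*w + x)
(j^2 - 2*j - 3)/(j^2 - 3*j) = (j + 1)/j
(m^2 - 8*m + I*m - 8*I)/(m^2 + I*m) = (m - 8)/m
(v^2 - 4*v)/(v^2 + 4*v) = (v - 4)/(v + 4)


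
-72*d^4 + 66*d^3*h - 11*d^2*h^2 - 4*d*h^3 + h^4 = (-3*d + h)^2*(-2*d + h)*(4*d + h)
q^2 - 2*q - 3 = (q - 3)*(q + 1)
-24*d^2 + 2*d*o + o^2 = (-4*d + o)*(6*d + o)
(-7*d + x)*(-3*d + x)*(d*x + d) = 21*d^3*x + 21*d^3 - 10*d^2*x^2 - 10*d^2*x + d*x^3 + d*x^2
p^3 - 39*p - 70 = (p - 7)*(p + 2)*(p + 5)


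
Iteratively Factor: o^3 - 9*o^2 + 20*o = (o - 4)*(o^2 - 5*o) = (o - 5)*(o - 4)*(o)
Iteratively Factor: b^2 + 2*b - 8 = (b + 4)*(b - 2)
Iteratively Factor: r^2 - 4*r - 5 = (r - 5)*(r + 1)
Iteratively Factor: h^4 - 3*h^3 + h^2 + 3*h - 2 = (h - 1)*(h^3 - 2*h^2 - h + 2) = (h - 1)*(h + 1)*(h^2 - 3*h + 2) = (h - 1)^2*(h + 1)*(h - 2)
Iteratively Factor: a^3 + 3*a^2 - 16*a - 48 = (a + 4)*(a^2 - a - 12) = (a - 4)*(a + 4)*(a + 3)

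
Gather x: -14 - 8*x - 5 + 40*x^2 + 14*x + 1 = 40*x^2 + 6*x - 18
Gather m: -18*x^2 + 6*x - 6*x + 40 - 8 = 32 - 18*x^2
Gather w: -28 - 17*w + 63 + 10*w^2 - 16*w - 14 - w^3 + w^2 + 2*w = -w^3 + 11*w^2 - 31*w + 21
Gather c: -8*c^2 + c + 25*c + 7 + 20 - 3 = -8*c^2 + 26*c + 24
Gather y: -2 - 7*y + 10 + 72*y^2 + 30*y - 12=72*y^2 + 23*y - 4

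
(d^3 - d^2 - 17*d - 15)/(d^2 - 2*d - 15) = d + 1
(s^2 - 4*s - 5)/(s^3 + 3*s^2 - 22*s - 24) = (s - 5)/(s^2 + 2*s - 24)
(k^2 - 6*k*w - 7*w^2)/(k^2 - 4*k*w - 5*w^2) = (-k + 7*w)/(-k + 5*w)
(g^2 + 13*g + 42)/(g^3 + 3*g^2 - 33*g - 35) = (g + 6)/(g^2 - 4*g - 5)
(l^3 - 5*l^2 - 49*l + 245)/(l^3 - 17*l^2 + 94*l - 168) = (l^2 + 2*l - 35)/(l^2 - 10*l + 24)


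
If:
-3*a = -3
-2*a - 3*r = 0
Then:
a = 1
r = -2/3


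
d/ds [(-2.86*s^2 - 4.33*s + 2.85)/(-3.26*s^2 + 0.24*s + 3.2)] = (-14.8022*s^2 + 0.278000000000002*s - 14.54)/(10.6276*s^4 - 1.5648*s^3 - 20.8064*s^2 + 1.536*s + 10.24)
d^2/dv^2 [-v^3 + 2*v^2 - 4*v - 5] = 4 - 6*v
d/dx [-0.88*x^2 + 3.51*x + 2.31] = 3.51 - 1.76*x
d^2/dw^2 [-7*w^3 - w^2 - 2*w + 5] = -42*w - 2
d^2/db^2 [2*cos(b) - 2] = -2*cos(b)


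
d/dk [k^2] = 2*k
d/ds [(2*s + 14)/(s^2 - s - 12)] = 2*(s^2 - s - (s + 7)*(2*s - 1) - 12)/(-s^2 + s + 12)^2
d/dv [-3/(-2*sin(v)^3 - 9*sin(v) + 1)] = 9*(cos(2*v) - 4)*cos(v)/(2*sin(v)^3 + 9*sin(v) - 1)^2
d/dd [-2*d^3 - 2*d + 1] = -6*d^2 - 2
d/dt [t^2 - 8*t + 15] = 2*t - 8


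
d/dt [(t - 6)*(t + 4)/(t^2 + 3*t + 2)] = (5*t^2 + 52*t + 68)/(t^4 + 6*t^3 + 13*t^2 + 12*t + 4)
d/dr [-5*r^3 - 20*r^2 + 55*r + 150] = -15*r^2 - 40*r + 55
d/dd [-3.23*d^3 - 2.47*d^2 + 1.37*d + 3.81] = -9.69*d^2 - 4.94*d + 1.37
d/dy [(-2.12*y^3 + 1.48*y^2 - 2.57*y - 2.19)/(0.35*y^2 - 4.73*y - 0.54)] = (-0.742*y^4 + 20.0552*y^3 - 2.6665*y^2 - 0.0654000000000003*y - 8.9709)/(0.1225*y^4 - 3.311*y^3 + 21.9949*y^2 + 5.1084*y + 0.2916)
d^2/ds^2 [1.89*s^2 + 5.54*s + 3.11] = 3.78000000000000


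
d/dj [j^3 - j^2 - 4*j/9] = 3*j^2 - 2*j - 4/9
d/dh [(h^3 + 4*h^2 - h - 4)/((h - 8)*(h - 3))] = (h^4 - 22*h^3 + 29*h^2 + 200*h - 68)/(h^4 - 22*h^3 + 169*h^2 - 528*h + 576)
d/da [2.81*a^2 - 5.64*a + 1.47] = 5.62*a - 5.64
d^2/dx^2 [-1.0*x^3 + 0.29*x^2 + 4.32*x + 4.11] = 0.58 - 6.0*x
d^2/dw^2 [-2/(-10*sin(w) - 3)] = 20*(-10*sin(w)^2 + 3*sin(w) + 20)/(10*sin(w) + 3)^3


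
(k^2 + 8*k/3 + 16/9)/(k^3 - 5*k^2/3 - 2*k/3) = (9*k^2 + 24*k + 16)/(3*k*(3*k^2 - 5*k - 2))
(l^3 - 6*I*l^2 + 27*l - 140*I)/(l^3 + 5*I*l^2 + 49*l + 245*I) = (l - 4*I)/(l + 7*I)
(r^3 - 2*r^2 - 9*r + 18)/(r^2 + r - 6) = r - 3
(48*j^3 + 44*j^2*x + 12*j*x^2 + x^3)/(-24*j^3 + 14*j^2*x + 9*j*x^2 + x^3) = (2*j + x)/(-j + x)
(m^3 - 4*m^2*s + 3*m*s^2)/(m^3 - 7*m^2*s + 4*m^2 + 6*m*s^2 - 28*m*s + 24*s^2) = m*(-m + 3*s)/(-m^2 + 6*m*s - 4*m + 24*s)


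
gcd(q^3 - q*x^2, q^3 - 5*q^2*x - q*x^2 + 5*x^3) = -q^2 + x^2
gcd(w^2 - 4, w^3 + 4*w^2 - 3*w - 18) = w - 2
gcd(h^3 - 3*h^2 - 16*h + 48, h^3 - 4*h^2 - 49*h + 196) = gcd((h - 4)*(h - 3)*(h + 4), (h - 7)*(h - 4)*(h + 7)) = h - 4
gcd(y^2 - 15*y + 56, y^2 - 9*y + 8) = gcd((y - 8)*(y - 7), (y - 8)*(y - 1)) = y - 8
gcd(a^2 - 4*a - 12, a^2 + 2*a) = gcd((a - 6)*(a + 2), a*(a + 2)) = a + 2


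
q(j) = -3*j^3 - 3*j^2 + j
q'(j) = -9*j^2 - 6*j + 1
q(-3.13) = 59.47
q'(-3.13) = -68.39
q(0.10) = 0.07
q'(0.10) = 0.31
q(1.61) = -18.69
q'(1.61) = -31.99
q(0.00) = 0.00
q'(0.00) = 1.00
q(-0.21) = -0.31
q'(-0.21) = 1.86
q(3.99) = -234.33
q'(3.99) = -166.22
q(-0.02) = -0.02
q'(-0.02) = 1.12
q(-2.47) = 24.43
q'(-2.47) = -39.09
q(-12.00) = 4740.00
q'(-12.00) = -1223.00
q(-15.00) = 9435.00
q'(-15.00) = -1934.00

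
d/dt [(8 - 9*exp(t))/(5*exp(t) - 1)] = -31*exp(t)/(5*exp(t) - 1)^2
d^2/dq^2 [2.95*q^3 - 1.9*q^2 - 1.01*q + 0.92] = 17.7*q - 3.8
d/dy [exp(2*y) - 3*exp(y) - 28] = (2*exp(y) - 3)*exp(y)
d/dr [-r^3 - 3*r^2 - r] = -3*r^2 - 6*r - 1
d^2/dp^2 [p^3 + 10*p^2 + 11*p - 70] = 6*p + 20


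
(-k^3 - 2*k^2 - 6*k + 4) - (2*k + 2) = -k^3 - 2*k^2 - 8*k + 2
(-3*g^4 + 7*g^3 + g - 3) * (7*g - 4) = -21*g^5 + 61*g^4 - 28*g^3 + 7*g^2 - 25*g + 12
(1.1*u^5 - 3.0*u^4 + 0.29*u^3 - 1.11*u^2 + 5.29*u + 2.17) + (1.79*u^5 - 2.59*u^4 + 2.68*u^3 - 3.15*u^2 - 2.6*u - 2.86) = 2.89*u^5 - 5.59*u^4 + 2.97*u^3 - 4.26*u^2 + 2.69*u - 0.69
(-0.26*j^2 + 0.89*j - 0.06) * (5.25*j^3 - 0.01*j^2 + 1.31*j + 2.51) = -1.365*j^5 + 4.6751*j^4 - 0.6645*j^3 + 0.5139*j^2 + 2.1553*j - 0.1506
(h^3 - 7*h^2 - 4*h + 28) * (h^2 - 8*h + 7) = h^5 - 15*h^4 + 59*h^3 + 11*h^2 - 252*h + 196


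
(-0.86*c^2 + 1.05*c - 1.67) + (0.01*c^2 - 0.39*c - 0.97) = -0.85*c^2 + 0.66*c - 2.64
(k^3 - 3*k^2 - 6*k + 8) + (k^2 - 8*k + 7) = k^3 - 2*k^2 - 14*k + 15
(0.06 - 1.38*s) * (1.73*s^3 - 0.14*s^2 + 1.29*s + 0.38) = -2.3874*s^4 + 0.297*s^3 - 1.7886*s^2 - 0.447*s + 0.0228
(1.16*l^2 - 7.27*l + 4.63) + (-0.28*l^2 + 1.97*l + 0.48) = 0.88*l^2 - 5.3*l + 5.11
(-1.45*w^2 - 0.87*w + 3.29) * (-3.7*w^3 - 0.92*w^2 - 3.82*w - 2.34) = 5.365*w^5 + 4.553*w^4 - 5.8336*w^3 + 3.6896*w^2 - 10.532*w - 7.6986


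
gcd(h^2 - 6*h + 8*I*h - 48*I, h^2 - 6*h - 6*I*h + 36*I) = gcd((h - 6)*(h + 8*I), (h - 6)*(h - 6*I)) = h - 6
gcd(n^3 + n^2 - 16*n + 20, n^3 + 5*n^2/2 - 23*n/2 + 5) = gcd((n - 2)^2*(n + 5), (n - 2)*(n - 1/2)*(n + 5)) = n^2 + 3*n - 10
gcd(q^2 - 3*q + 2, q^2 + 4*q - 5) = q - 1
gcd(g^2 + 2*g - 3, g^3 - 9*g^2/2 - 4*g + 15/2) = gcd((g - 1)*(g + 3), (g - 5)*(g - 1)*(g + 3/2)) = g - 1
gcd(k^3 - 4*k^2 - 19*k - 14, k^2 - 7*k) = k - 7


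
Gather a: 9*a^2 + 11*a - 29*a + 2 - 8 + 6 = 9*a^2 - 18*a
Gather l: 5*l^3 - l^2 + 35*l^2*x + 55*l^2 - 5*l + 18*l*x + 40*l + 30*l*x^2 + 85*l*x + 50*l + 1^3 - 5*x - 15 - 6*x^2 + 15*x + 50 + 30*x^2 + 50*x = 5*l^3 + l^2*(35*x + 54) + l*(30*x^2 + 103*x + 85) + 24*x^2 + 60*x + 36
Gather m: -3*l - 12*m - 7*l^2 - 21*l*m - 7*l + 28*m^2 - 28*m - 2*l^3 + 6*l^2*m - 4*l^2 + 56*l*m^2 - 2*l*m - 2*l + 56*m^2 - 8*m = -2*l^3 - 11*l^2 - 12*l + m^2*(56*l + 84) + m*(6*l^2 - 23*l - 48)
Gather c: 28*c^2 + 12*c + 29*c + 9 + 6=28*c^2 + 41*c + 15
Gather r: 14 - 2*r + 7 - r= 21 - 3*r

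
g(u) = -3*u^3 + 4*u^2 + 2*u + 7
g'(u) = -9*u^2 + 8*u + 2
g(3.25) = -47.23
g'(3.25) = -67.06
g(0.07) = 7.16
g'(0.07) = 2.52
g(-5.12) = 504.27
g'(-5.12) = -274.89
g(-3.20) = 139.86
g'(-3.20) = -115.76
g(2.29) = -3.47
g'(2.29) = -26.88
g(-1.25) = 16.61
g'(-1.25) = -22.06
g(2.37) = -5.73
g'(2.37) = -29.59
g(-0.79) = 9.40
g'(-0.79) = -9.94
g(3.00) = -32.00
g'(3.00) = -55.00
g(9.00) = -1838.00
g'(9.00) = -655.00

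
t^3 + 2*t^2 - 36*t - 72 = (t - 6)*(t + 2)*(t + 6)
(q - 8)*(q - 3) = q^2 - 11*q + 24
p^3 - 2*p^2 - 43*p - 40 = (p - 8)*(p + 1)*(p + 5)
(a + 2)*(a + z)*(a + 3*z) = a^3 + 4*a^2*z + 2*a^2 + 3*a*z^2 + 8*a*z + 6*z^2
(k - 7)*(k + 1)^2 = k^3 - 5*k^2 - 13*k - 7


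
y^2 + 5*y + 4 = (y + 1)*(y + 4)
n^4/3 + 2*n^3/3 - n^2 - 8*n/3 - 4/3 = (n/3 + 1/3)*(n - 2)*(n + 1)*(n + 2)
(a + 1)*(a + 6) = a^2 + 7*a + 6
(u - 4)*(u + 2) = u^2 - 2*u - 8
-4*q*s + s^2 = s*(-4*q + s)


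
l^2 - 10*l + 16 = (l - 8)*(l - 2)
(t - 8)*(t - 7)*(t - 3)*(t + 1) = t^4 - 17*t^3 + 83*t^2 - 67*t - 168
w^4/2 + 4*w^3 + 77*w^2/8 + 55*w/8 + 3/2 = (w/2 + 1/4)*(w + 1/2)*(w + 3)*(w + 4)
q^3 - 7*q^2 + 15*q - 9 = (q - 3)^2*(q - 1)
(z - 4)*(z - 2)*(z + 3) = z^3 - 3*z^2 - 10*z + 24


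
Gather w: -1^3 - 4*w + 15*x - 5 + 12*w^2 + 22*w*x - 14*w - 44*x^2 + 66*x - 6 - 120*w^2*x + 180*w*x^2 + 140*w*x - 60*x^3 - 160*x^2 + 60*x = w^2*(12 - 120*x) + w*(180*x^2 + 162*x - 18) - 60*x^3 - 204*x^2 + 141*x - 12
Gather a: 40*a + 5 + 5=40*a + 10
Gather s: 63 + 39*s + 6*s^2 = 6*s^2 + 39*s + 63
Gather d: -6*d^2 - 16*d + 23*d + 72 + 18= -6*d^2 + 7*d + 90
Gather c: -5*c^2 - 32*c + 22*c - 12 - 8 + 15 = -5*c^2 - 10*c - 5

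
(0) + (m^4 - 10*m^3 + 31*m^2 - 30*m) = m^4 - 10*m^3 + 31*m^2 - 30*m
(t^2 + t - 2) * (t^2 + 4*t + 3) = t^4 + 5*t^3 + 5*t^2 - 5*t - 6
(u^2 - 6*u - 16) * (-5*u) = -5*u^3 + 30*u^2 + 80*u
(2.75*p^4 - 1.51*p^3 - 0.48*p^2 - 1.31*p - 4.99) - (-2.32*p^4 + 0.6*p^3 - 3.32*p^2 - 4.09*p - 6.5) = 5.07*p^4 - 2.11*p^3 + 2.84*p^2 + 2.78*p + 1.51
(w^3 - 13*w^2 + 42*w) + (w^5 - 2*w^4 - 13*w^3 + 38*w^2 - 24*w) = w^5 - 2*w^4 - 12*w^3 + 25*w^2 + 18*w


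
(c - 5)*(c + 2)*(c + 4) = c^3 + c^2 - 22*c - 40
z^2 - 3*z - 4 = (z - 4)*(z + 1)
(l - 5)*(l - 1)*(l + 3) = l^3 - 3*l^2 - 13*l + 15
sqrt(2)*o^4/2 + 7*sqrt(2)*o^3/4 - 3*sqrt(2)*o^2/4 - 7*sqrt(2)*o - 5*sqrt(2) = (o - 2)*(o + 1)*(o + 5/2)*(sqrt(2)*o/2 + sqrt(2))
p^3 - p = p*(p - 1)*(p + 1)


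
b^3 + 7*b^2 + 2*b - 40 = (b - 2)*(b + 4)*(b + 5)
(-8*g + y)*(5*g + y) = -40*g^2 - 3*g*y + y^2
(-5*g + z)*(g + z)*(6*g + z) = -30*g^3 - 29*g^2*z + 2*g*z^2 + z^3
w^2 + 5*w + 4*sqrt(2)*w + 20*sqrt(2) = (w + 5)*(w + 4*sqrt(2))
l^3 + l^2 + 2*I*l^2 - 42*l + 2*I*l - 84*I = (l - 6)*(l + 7)*(l + 2*I)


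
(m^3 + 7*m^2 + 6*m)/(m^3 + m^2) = (m + 6)/m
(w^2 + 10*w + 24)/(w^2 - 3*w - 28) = (w + 6)/(w - 7)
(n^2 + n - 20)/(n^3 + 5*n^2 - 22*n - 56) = (n + 5)/(n^2 + 9*n + 14)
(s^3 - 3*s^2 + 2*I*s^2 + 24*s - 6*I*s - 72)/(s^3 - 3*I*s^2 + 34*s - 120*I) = (s - 3)/(s - 5*I)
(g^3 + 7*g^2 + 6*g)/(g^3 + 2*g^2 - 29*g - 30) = g/(g - 5)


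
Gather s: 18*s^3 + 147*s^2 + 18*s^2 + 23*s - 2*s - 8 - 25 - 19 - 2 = 18*s^3 + 165*s^2 + 21*s - 54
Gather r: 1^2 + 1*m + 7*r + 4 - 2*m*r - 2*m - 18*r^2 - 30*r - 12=-m - 18*r^2 + r*(-2*m - 23) - 7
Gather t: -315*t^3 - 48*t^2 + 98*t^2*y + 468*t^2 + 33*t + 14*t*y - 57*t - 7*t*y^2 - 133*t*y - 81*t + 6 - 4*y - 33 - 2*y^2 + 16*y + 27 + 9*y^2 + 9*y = -315*t^3 + t^2*(98*y + 420) + t*(-7*y^2 - 119*y - 105) + 7*y^2 + 21*y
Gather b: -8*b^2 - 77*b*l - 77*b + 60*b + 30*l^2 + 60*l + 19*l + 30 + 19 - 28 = -8*b^2 + b*(-77*l - 17) + 30*l^2 + 79*l + 21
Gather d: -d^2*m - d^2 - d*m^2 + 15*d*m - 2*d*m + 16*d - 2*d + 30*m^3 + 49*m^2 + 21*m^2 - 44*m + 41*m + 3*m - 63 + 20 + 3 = d^2*(-m - 1) + d*(-m^2 + 13*m + 14) + 30*m^3 + 70*m^2 - 40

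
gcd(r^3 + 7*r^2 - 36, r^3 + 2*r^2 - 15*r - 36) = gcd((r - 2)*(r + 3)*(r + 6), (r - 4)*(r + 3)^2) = r + 3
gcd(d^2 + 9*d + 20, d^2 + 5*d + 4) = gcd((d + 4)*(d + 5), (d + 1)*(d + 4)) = d + 4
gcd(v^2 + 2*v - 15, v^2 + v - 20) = v + 5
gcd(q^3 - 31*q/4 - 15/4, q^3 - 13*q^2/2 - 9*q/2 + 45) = q^2 - q/2 - 15/2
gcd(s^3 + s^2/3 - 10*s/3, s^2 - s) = s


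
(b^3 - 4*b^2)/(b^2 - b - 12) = b^2/(b + 3)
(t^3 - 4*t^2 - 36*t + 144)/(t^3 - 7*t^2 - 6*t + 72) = (t + 6)/(t + 3)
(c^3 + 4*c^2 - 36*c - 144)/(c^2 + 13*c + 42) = (c^2 - 2*c - 24)/(c + 7)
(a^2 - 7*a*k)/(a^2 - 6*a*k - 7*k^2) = a/(a + k)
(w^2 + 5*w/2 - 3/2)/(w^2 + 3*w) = (w - 1/2)/w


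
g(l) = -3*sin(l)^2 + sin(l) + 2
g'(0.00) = 1.00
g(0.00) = 2.00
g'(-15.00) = -3.72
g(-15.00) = 0.08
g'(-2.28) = -3.62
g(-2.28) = -0.49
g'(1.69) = 0.59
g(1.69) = 0.04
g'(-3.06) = -1.48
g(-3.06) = 1.90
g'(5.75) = 3.49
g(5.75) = 0.72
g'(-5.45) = -2.31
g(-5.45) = 1.10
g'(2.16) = 2.22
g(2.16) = 0.76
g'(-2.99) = -1.88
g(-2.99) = 1.78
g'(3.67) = -3.48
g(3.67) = 0.73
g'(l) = -6*sin(l)*cos(l) + cos(l)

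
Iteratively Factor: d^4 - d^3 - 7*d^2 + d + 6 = (d + 2)*(d^3 - 3*d^2 - d + 3) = (d - 1)*(d + 2)*(d^2 - 2*d - 3) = (d - 3)*(d - 1)*(d + 2)*(d + 1)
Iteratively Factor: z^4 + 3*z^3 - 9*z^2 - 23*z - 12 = (z - 3)*(z^3 + 6*z^2 + 9*z + 4) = (z - 3)*(z + 4)*(z^2 + 2*z + 1) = (z - 3)*(z + 1)*(z + 4)*(z + 1)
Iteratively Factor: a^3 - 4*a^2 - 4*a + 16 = (a - 4)*(a^2 - 4) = (a - 4)*(a - 2)*(a + 2)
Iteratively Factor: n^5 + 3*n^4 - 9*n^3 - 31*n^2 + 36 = (n + 2)*(n^4 + n^3 - 11*n^2 - 9*n + 18) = (n + 2)^2*(n^3 - n^2 - 9*n + 9) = (n + 2)^2*(n + 3)*(n^2 - 4*n + 3) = (n - 3)*(n + 2)^2*(n + 3)*(n - 1)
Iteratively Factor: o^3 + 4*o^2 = (o)*(o^2 + 4*o) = o^2*(o + 4)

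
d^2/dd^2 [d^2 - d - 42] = 2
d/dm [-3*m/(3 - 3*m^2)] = (-m^2 - 1)/(m^4 - 2*m^2 + 1)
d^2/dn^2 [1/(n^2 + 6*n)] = 2*(-n*(n + 6) + 4*(n + 3)^2)/(n^3*(n + 6)^3)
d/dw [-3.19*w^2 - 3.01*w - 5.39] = -6.38*w - 3.01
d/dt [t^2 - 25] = 2*t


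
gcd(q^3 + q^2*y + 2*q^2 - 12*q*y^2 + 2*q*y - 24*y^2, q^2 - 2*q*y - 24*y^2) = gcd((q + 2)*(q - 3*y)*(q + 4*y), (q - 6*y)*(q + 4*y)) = q + 4*y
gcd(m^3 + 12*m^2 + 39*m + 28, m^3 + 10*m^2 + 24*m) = m + 4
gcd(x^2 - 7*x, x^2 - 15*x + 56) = x - 7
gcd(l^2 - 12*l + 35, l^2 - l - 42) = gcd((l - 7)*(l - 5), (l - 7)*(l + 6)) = l - 7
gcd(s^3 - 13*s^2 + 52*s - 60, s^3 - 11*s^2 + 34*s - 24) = s - 6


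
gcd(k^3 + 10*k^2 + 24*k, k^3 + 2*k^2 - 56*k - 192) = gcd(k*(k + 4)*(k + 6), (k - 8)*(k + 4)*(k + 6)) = k^2 + 10*k + 24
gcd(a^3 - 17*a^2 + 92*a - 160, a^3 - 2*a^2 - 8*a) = a - 4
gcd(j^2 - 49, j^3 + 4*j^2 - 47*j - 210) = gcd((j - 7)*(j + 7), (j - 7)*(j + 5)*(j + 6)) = j - 7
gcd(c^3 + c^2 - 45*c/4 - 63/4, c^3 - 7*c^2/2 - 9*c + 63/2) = c^2 - c/2 - 21/2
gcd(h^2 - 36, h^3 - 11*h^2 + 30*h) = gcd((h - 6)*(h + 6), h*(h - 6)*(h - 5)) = h - 6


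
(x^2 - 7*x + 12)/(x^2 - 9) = (x - 4)/(x + 3)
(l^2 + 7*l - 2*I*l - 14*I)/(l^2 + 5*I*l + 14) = (l + 7)/(l + 7*I)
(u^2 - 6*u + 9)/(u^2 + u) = (u^2 - 6*u + 9)/(u*(u + 1))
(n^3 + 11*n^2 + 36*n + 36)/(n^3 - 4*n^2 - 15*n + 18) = (n^2 + 8*n + 12)/(n^2 - 7*n + 6)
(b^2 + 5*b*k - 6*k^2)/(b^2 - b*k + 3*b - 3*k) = (b + 6*k)/(b + 3)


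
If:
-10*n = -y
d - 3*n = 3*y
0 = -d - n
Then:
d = 0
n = 0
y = 0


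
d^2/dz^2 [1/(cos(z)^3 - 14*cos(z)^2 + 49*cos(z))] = (-9*(1 - cos(2*z))^2/4 - 35*cos(z) - 55*cos(2*z)/2 + 7*cos(3*z) + 159/2)/((cos(z) - 7)^4*cos(z)^3)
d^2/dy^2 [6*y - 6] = 0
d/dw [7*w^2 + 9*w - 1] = 14*w + 9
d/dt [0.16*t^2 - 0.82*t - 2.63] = 0.32*t - 0.82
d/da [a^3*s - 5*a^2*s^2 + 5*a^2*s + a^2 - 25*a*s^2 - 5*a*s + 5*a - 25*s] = 3*a^2*s - 10*a*s^2 + 10*a*s + 2*a - 25*s^2 - 5*s + 5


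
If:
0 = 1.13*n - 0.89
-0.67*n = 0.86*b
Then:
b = -0.61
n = 0.79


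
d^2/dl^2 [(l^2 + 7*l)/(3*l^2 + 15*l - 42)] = 4/(3*(l^3 - 6*l^2 + 12*l - 8))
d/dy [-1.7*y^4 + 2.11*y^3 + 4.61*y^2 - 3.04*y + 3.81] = -6.8*y^3 + 6.33*y^2 + 9.22*y - 3.04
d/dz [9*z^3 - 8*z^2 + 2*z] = 27*z^2 - 16*z + 2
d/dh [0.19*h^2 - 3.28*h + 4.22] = 0.38*h - 3.28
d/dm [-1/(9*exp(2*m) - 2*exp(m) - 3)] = (18*exp(m) - 2)*exp(m)/(-9*exp(2*m) + 2*exp(m) + 3)^2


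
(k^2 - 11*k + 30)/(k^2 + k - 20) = (k^2 - 11*k + 30)/(k^2 + k - 20)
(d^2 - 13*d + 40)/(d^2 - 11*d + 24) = (d - 5)/(d - 3)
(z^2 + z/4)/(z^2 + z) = (z + 1/4)/(z + 1)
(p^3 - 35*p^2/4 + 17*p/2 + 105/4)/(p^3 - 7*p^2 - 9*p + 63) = (p + 5/4)/(p + 3)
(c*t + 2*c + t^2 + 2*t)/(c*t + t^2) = (t + 2)/t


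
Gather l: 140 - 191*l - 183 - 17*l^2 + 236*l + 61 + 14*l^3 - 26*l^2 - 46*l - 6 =14*l^3 - 43*l^2 - l + 12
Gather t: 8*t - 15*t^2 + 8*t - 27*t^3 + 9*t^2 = -27*t^3 - 6*t^2 + 16*t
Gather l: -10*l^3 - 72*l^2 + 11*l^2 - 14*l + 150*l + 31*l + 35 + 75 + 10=-10*l^3 - 61*l^2 + 167*l + 120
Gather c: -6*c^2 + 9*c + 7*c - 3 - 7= -6*c^2 + 16*c - 10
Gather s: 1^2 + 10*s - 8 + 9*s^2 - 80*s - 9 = 9*s^2 - 70*s - 16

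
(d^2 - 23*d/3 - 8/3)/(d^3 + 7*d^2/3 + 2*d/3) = (d - 8)/(d*(d + 2))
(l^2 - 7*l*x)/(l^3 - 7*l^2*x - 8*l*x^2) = (-l + 7*x)/(-l^2 + 7*l*x + 8*x^2)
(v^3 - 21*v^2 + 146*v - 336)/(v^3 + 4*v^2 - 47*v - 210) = (v^2 - 14*v + 48)/(v^2 + 11*v + 30)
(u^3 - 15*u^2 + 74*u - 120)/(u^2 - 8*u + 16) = (u^2 - 11*u + 30)/(u - 4)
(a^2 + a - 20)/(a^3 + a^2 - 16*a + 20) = (a - 4)/(a^2 - 4*a + 4)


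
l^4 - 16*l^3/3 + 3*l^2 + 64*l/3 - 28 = (l - 3)*(l - 7/3)*(l - 2)*(l + 2)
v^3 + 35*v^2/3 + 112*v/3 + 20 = (v + 2/3)*(v + 5)*(v + 6)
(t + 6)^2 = t^2 + 12*t + 36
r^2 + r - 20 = (r - 4)*(r + 5)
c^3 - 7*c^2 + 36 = (c - 6)*(c - 3)*(c + 2)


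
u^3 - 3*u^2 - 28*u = u*(u - 7)*(u + 4)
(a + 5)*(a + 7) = a^2 + 12*a + 35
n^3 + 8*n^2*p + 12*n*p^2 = n*(n + 2*p)*(n + 6*p)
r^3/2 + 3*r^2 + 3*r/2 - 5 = (r/2 + 1)*(r - 1)*(r + 5)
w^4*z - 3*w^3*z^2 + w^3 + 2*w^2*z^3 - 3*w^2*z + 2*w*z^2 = w*(w - 2*z)*(w - z)*(w*z + 1)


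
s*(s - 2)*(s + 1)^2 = s^4 - 3*s^2 - 2*s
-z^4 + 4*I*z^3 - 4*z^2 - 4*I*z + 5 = (z + 1)*(z - 5*I)*(-I*z + 1)*(-I*z + I)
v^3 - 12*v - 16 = (v - 4)*(v + 2)^2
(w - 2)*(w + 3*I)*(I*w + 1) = I*w^3 - 2*w^2 - 2*I*w^2 + 4*w + 3*I*w - 6*I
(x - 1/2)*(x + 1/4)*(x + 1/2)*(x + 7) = x^4 + 29*x^3/4 + 3*x^2/2 - 29*x/16 - 7/16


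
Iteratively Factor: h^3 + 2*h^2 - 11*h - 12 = (h + 1)*(h^2 + h - 12) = (h + 1)*(h + 4)*(h - 3)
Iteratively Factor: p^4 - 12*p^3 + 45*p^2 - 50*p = (p - 2)*(p^3 - 10*p^2 + 25*p) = p*(p - 2)*(p^2 - 10*p + 25) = p*(p - 5)*(p - 2)*(p - 5)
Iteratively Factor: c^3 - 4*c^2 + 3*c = (c - 3)*(c^2 - c) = c*(c - 3)*(c - 1)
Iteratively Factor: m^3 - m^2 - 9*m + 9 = (m - 3)*(m^2 + 2*m - 3) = (m - 3)*(m - 1)*(m + 3)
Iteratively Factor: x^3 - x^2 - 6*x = (x - 3)*(x^2 + 2*x) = (x - 3)*(x + 2)*(x)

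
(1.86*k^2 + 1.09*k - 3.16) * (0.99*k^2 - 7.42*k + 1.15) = 1.8414*k^4 - 12.7221*k^3 - 9.0772*k^2 + 24.7007*k - 3.634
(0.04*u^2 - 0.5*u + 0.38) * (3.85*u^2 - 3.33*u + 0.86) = 0.154*u^4 - 2.0582*u^3 + 3.1624*u^2 - 1.6954*u + 0.3268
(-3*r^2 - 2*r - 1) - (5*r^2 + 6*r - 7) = -8*r^2 - 8*r + 6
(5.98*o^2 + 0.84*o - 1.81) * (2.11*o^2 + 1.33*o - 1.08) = 12.6178*o^4 + 9.7258*o^3 - 9.1603*o^2 - 3.3145*o + 1.9548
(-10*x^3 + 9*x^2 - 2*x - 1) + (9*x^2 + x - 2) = -10*x^3 + 18*x^2 - x - 3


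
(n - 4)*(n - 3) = n^2 - 7*n + 12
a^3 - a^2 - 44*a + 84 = (a - 6)*(a - 2)*(a + 7)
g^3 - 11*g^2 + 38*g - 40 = (g - 5)*(g - 4)*(g - 2)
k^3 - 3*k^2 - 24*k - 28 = (k - 7)*(k + 2)^2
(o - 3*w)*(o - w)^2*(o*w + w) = o^4*w - 5*o^3*w^2 + o^3*w + 7*o^2*w^3 - 5*o^2*w^2 - 3*o*w^4 + 7*o*w^3 - 3*w^4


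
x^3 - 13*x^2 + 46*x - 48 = (x - 8)*(x - 3)*(x - 2)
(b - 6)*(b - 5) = b^2 - 11*b + 30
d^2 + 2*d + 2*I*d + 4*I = (d + 2)*(d + 2*I)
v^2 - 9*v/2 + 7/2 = (v - 7/2)*(v - 1)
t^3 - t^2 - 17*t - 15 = (t - 5)*(t + 1)*(t + 3)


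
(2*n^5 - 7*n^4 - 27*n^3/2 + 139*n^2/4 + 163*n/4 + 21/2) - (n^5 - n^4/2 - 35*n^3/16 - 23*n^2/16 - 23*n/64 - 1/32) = n^5 - 13*n^4/2 - 181*n^3/16 + 579*n^2/16 + 2631*n/64 + 337/32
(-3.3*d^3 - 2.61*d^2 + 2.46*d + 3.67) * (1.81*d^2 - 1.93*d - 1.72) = -5.973*d^5 + 1.6449*d^4 + 15.1659*d^3 + 6.3841*d^2 - 11.3143*d - 6.3124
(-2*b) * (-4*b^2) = 8*b^3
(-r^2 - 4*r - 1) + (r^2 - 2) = -4*r - 3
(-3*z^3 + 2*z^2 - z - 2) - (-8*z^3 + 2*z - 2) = 5*z^3 + 2*z^2 - 3*z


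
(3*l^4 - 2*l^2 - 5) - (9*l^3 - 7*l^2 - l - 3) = 3*l^4 - 9*l^3 + 5*l^2 + l - 2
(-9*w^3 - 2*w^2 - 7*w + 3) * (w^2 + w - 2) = -9*w^5 - 11*w^4 + 9*w^3 + 17*w - 6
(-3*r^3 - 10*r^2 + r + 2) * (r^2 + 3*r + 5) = -3*r^5 - 19*r^4 - 44*r^3 - 45*r^2 + 11*r + 10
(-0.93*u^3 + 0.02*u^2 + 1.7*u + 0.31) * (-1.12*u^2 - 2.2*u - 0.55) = 1.0416*u^5 + 2.0236*u^4 - 1.4365*u^3 - 4.0982*u^2 - 1.617*u - 0.1705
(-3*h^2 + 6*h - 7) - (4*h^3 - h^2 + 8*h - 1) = -4*h^3 - 2*h^2 - 2*h - 6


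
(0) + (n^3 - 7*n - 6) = n^3 - 7*n - 6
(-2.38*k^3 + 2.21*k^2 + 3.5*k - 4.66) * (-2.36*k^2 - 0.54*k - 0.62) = 5.6168*k^5 - 3.9304*k^4 - 7.9778*k^3 + 7.7374*k^2 + 0.3464*k + 2.8892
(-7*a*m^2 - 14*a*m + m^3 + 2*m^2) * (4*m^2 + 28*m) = -28*a*m^4 - 252*a*m^3 - 392*a*m^2 + 4*m^5 + 36*m^4 + 56*m^3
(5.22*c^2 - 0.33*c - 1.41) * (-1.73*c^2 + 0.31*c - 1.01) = -9.0306*c^4 + 2.1891*c^3 - 2.9352*c^2 - 0.1038*c + 1.4241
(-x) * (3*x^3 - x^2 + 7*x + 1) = -3*x^4 + x^3 - 7*x^2 - x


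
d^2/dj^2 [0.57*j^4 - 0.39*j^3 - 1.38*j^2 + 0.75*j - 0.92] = 6.84*j^2 - 2.34*j - 2.76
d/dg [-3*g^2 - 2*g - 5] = -6*g - 2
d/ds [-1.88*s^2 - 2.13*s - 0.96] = -3.76*s - 2.13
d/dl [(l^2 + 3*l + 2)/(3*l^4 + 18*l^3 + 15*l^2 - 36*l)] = (-2*l^5 - 15*l^4 - 44*l^3 - 63*l^2 - 20*l + 24)/(3*l^2*(l^6 + 12*l^5 + 46*l^4 + 36*l^3 - 119*l^2 - 120*l + 144))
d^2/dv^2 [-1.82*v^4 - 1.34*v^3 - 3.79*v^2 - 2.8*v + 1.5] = -21.84*v^2 - 8.04*v - 7.58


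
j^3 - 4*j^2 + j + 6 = (j - 3)*(j - 2)*(j + 1)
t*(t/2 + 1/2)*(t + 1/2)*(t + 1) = t^4/2 + 5*t^3/4 + t^2 + t/4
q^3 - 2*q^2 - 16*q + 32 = (q - 4)*(q - 2)*(q + 4)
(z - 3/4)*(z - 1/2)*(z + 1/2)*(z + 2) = z^4 + 5*z^3/4 - 7*z^2/4 - 5*z/16 + 3/8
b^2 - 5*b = b*(b - 5)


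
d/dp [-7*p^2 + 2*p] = 2 - 14*p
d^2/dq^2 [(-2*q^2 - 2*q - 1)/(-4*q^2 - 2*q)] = (4*q^3 + 12*q^2 + 6*q + 1)/(q^3*(8*q^3 + 12*q^2 + 6*q + 1))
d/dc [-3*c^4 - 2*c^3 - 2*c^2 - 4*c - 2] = -12*c^3 - 6*c^2 - 4*c - 4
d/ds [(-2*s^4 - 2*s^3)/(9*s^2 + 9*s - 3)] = 2*s^2*(-6*s^3 - 12*s^2 - 2*s + 3)/(3*(9*s^4 + 18*s^3 + 3*s^2 - 6*s + 1))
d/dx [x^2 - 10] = 2*x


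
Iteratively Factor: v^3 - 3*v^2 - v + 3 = (v - 3)*(v^2 - 1) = (v - 3)*(v - 1)*(v + 1)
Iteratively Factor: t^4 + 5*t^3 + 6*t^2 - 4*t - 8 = (t + 2)*(t^3 + 3*t^2 - 4) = (t + 2)^2*(t^2 + t - 2) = (t + 2)^3*(t - 1)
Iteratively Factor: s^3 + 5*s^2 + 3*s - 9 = (s - 1)*(s^2 + 6*s + 9) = (s - 1)*(s + 3)*(s + 3)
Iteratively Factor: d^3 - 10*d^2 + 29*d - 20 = (d - 5)*(d^2 - 5*d + 4) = (d - 5)*(d - 1)*(d - 4)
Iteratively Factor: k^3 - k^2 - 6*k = (k + 2)*(k^2 - 3*k) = k*(k + 2)*(k - 3)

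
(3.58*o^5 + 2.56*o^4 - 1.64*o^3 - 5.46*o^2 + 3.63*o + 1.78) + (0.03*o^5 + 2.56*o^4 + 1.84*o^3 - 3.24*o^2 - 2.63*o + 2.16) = 3.61*o^5 + 5.12*o^4 + 0.2*o^3 - 8.7*o^2 + 1.0*o + 3.94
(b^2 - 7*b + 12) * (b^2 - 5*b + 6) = b^4 - 12*b^3 + 53*b^2 - 102*b + 72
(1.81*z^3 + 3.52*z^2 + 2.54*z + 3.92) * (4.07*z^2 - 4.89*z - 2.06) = 7.3667*z^5 + 5.4755*z^4 - 10.6036*z^3 - 3.7174*z^2 - 24.4012*z - 8.0752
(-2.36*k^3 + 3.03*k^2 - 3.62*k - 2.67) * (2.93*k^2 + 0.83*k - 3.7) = -6.9148*k^5 + 6.9191*k^4 + 0.640299999999999*k^3 - 22.0387*k^2 + 11.1779*k + 9.879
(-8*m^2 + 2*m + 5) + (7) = -8*m^2 + 2*m + 12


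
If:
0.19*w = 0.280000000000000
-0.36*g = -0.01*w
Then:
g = 0.04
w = 1.47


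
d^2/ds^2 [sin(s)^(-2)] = 2*(cos(2*s) + 2)/sin(s)^4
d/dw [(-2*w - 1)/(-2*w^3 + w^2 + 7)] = 2*(2*w^3 - w^2 - w*(2*w + 1)*(3*w - 1) - 7)/(-2*w^3 + w^2 + 7)^2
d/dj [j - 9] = 1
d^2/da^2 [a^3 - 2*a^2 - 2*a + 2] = 6*a - 4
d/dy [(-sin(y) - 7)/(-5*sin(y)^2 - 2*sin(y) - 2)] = (-70*sin(y) + 5*cos(y)^2 - 17)*cos(y)/(5*sin(y)^2 + 2*sin(y) + 2)^2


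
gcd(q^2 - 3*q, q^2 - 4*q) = q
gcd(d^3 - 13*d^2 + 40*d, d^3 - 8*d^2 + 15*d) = d^2 - 5*d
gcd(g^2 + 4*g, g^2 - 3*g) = g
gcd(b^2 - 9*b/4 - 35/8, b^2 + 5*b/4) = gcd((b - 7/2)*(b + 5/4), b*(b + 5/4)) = b + 5/4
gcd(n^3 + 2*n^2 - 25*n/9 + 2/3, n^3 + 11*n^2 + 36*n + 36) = n + 3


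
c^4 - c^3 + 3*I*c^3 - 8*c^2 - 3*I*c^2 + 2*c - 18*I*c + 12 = (c - 3)*(c + 2)*(c + I)*(c + 2*I)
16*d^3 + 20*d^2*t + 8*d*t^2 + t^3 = (2*d + t)^2*(4*d + t)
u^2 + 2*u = u*(u + 2)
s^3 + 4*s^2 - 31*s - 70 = (s - 5)*(s + 2)*(s + 7)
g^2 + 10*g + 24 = (g + 4)*(g + 6)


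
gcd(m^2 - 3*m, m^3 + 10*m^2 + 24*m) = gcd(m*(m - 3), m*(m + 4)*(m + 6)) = m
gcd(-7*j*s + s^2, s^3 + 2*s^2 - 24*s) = s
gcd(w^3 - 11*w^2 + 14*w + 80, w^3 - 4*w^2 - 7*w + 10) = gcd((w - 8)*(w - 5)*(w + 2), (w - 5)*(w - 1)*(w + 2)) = w^2 - 3*w - 10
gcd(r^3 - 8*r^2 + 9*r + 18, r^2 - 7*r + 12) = r - 3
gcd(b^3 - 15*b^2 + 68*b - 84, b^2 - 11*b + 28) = b - 7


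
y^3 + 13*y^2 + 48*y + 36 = (y + 1)*(y + 6)^2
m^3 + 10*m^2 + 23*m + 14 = (m + 1)*(m + 2)*(m + 7)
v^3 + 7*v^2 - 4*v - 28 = (v - 2)*(v + 2)*(v + 7)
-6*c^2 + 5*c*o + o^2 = (-c + o)*(6*c + o)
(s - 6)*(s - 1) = s^2 - 7*s + 6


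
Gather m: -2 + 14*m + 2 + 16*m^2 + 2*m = 16*m^2 + 16*m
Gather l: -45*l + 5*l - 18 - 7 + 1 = -40*l - 24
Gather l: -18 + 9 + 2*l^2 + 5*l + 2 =2*l^2 + 5*l - 7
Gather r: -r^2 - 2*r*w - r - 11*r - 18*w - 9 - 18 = -r^2 + r*(-2*w - 12) - 18*w - 27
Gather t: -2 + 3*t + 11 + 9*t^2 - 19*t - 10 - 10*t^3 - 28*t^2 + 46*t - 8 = -10*t^3 - 19*t^2 + 30*t - 9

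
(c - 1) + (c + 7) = 2*c + 6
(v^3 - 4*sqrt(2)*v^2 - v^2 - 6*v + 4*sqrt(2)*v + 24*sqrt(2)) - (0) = v^3 - 4*sqrt(2)*v^2 - v^2 - 6*v + 4*sqrt(2)*v + 24*sqrt(2)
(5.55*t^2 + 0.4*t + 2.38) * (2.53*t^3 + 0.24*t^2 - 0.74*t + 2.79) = 14.0415*t^5 + 2.344*t^4 + 2.0104*t^3 + 15.7597*t^2 - 0.6452*t + 6.6402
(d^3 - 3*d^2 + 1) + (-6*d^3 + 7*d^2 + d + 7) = -5*d^3 + 4*d^2 + d + 8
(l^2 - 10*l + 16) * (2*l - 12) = 2*l^3 - 32*l^2 + 152*l - 192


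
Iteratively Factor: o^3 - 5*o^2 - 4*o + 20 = (o - 5)*(o^2 - 4) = (o - 5)*(o - 2)*(o + 2)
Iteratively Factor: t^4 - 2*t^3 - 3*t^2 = (t - 3)*(t^3 + t^2) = (t - 3)*(t + 1)*(t^2) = t*(t - 3)*(t + 1)*(t)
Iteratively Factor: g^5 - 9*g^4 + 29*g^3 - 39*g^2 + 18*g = (g - 3)*(g^4 - 6*g^3 + 11*g^2 - 6*g) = (g - 3)*(g - 1)*(g^3 - 5*g^2 + 6*g) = g*(g - 3)*(g - 1)*(g^2 - 5*g + 6) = g*(g - 3)^2*(g - 1)*(g - 2)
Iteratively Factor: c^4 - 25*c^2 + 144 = (c - 3)*(c^3 + 3*c^2 - 16*c - 48) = (c - 3)*(c + 3)*(c^2 - 16) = (c - 3)*(c + 3)*(c + 4)*(c - 4)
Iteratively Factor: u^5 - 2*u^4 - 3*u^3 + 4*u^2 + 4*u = (u - 2)*(u^4 - 3*u^2 - 2*u) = (u - 2)^2*(u^3 + 2*u^2 + u) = u*(u - 2)^2*(u^2 + 2*u + 1) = u*(u - 2)^2*(u + 1)*(u + 1)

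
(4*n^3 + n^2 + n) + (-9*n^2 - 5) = 4*n^3 - 8*n^2 + n - 5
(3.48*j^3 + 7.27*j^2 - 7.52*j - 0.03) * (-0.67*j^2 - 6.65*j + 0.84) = -2.3316*j^5 - 28.0129*j^4 - 40.3839*j^3 + 56.1349*j^2 - 6.1173*j - 0.0252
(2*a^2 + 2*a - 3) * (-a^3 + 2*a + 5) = -2*a^5 - 2*a^4 + 7*a^3 + 14*a^2 + 4*a - 15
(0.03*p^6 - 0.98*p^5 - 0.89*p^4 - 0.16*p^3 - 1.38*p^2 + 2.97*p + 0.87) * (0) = 0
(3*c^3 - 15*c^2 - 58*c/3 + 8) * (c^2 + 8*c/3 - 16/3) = 3*c^5 - 7*c^4 - 226*c^3/3 + 328*c^2/9 + 1120*c/9 - 128/3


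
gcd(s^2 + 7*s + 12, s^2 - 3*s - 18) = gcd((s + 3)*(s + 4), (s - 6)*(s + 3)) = s + 3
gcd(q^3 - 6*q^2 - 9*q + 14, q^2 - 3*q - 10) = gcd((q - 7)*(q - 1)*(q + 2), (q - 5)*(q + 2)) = q + 2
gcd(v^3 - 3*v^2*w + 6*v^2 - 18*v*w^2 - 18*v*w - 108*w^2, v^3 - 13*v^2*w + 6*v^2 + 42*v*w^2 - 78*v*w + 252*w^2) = v^2 - 6*v*w + 6*v - 36*w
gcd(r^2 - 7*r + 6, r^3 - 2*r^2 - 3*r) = 1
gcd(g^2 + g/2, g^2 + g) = g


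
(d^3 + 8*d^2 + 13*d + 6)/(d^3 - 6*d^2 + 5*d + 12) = (d^2 + 7*d + 6)/(d^2 - 7*d + 12)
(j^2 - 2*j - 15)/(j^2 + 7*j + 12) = (j - 5)/(j + 4)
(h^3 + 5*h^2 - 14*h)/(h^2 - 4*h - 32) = h*(-h^2 - 5*h + 14)/(-h^2 + 4*h + 32)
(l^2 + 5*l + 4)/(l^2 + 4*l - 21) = (l^2 + 5*l + 4)/(l^2 + 4*l - 21)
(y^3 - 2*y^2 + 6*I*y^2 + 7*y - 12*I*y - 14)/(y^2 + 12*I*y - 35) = (y^2 - y*(2 + I) + 2*I)/(y + 5*I)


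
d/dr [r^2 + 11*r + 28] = 2*r + 11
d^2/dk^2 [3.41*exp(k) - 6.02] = 3.41*exp(k)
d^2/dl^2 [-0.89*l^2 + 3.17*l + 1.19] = -1.78000000000000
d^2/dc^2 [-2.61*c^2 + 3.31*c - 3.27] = -5.22000000000000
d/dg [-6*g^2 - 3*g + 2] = -12*g - 3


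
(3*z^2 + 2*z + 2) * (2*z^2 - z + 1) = 6*z^4 + z^3 + 5*z^2 + 2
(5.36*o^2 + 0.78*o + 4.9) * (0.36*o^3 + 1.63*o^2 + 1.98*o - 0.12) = 1.9296*o^5 + 9.0176*o^4 + 13.6482*o^3 + 8.8882*o^2 + 9.6084*o - 0.588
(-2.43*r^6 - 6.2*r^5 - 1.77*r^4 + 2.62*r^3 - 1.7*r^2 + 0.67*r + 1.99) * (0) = 0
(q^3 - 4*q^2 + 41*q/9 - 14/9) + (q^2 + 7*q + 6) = q^3 - 3*q^2 + 104*q/9 + 40/9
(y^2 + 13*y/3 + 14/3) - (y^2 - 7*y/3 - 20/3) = 20*y/3 + 34/3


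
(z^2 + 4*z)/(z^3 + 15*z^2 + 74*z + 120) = z/(z^2 + 11*z + 30)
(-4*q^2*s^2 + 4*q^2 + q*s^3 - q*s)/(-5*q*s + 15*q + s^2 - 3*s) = q*(4*q*s^2 - 4*q - s^3 + s)/(5*q*s - 15*q - s^2 + 3*s)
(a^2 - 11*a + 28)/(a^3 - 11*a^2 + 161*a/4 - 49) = 4*(a - 7)/(4*a^2 - 28*a + 49)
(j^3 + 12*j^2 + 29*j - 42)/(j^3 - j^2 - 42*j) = (j^2 + 6*j - 7)/(j*(j - 7))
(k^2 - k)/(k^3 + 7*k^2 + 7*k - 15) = k/(k^2 + 8*k + 15)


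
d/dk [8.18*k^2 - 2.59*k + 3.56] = 16.36*k - 2.59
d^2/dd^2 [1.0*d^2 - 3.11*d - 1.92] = 2.00000000000000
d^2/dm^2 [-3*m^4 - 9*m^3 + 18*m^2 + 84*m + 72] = -36*m^2 - 54*m + 36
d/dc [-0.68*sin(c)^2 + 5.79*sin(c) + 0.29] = (5.79 - 1.36*sin(c))*cos(c)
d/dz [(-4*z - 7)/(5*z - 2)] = 43/(5*z - 2)^2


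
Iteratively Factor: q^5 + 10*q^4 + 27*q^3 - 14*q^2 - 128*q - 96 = (q + 4)*(q^4 + 6*q^3 + 3*q^2 - 26*q - 24) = (q - 2)*(q + 4)*(q^3 + 8*q^2 + 19*q + 12) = (q - 2)*(q + 3)*(q + 4)*(q^2 + 5*q + 4) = (q - 2)*(q + 1)*(q + 3)*(q + 4)*(q + 4)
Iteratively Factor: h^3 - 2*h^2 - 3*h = (h + 1)*(h^2 - 3*h) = (h - 3)*(h + 1)*(h)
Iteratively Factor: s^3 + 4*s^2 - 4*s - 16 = (s - 2)*(s^2 + 6*s + 8) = (s - 2)*(s + 2)*(s + 4)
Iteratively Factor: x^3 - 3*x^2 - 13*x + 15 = (x - 5)*(x^2 + 2*x - 3) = (x - 5)*(x - 1)*(x + 3)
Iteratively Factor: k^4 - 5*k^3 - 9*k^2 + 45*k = (k)*(k^3 - 5*k^2 - 9*k + 45) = k*(k - 3)*(k^2 - 2*k - 15) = k*(k - 3)*(k + 3)*(k - 5)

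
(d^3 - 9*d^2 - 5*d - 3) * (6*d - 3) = 6*d^4 - 57*d^3 - 3*d^2 - 3*d + 9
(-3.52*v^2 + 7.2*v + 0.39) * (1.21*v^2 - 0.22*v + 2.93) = -4.2592*v^4 + 9.4864*v^3 - 11.4257*v^2 + 21.0102*v + 1.1427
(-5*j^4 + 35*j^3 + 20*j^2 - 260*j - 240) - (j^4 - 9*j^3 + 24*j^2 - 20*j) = -6*j^4 + 44*j^3 - 4*j^2 - 240*j - 240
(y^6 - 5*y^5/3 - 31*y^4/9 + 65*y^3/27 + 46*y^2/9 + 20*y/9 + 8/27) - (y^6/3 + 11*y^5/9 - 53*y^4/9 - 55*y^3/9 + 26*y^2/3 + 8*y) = 2*y^6/3 - 26*y^5/9 + 22*y^4/9 + 230*y^3/27 - 32*y^2/9 - 52*y/9 + 8/27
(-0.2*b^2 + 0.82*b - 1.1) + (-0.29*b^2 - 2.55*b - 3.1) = -0.49*b^2 - 1.73*b - 4.2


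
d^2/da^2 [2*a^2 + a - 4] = 4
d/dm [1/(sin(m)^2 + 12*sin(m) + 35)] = -2*(sin(m) + 6)*cos(m)/(sin(m)^2 + 12*sin(m) + 35)^2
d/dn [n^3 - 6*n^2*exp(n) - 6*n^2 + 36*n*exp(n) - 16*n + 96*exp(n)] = -6*n^2*exp(n) + 3*n^2 + 24*n*exp(n) - 12*n + 132*exp(n) - 16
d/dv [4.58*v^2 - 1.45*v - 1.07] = 9.16*v - 1.45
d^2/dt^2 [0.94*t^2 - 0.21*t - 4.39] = 1.88000000000000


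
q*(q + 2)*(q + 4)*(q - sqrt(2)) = q^4 - sqrt(2)*q^3 + 6*q^3 - 6*sqrt(2)*q^2 + 8*q^2 - 8*sqrt(2)*q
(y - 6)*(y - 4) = y^2 - 10*y + 24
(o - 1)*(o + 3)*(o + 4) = o^3 + 6*o^2 + 5*o - 12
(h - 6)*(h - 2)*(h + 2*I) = h^3 - 8*h^2 + 2*I*h^2 + 12*h - 16*I*h + 24*I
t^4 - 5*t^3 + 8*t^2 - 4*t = t*(t - 2)^2*(t - 1)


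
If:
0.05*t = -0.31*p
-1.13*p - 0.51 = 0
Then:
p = -0.45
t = 2.80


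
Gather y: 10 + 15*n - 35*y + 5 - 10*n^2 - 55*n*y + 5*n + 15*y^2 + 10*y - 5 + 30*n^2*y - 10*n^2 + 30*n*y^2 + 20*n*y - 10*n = -20*n^2 + 10*n + y^2*(30*n + 15) + y*(30*n^2 - 35*n - 25) + 10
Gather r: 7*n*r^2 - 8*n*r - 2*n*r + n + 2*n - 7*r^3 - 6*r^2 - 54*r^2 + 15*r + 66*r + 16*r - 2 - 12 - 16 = 3*n - 7*r^3 + r^2*(7*n - 60) + r*(97 - 10*n) - 30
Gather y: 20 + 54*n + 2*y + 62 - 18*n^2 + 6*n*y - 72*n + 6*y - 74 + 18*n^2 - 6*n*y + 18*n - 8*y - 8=0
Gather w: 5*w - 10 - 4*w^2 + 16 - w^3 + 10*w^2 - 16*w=-w^3 + 6*w^2 - 11*w + 6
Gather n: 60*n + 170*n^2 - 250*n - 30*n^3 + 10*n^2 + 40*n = -30*n^3 + 180*n^2 - 150*n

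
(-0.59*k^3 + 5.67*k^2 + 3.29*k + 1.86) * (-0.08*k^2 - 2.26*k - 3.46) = 0.0472*k^5 + 0.8798*k^4 - 11.036*k^3 - 27.2024*k^2 - 15.587*k - 6.4356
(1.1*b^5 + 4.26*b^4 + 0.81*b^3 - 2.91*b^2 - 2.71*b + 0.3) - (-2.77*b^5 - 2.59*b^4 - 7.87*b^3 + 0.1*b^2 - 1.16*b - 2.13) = 3.87*b^5 + 6.85*b^4 + 8.68*b^3 - 3.01*b^2 - 1.55*b + 2.43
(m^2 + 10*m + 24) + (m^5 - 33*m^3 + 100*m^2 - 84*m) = m^5 - 33*m^3 + 101*m^2 - 74*m + 24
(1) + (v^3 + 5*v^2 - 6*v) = v^3 + 5*v^2 - 6*v + 1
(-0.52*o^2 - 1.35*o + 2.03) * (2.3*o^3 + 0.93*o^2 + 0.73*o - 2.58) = -1.196*o^5 - 3.5886*o^4 + 3.0339*o^3 + 2.244*o^2 + 4.9649*o - 5.2374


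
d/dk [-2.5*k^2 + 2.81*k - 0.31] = 2.81 - 5.0*k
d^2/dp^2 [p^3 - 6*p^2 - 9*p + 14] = 6*p - 12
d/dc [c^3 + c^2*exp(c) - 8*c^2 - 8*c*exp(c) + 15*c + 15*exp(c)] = c^2*exp(c) + 3*c^2 - 6*c*exp(c) - 16*c + 7*exp(c) + 15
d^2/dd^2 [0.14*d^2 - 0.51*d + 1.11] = 0.280000000000000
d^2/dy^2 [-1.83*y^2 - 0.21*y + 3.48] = -3.66000000000000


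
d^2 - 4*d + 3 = (d - 3)*(d - 1)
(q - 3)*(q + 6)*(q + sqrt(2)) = q^3 + sqrt(2)*q^2 + 3*q^2 - 18*q + 3*sqrt(2)*q - 18*sqrt(2)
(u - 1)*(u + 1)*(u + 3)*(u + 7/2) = u^4 + 13*u^3/2 + 19*u^2/2 - 13*u/2 - 21/2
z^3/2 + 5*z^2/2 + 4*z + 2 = (z/2 + 1)*(z + 1)*(z + 2)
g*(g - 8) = g^2 - 8*g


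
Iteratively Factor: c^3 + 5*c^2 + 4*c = (c)*(c^2 + 5*c + 4) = c*(c + 4)*(c + 1)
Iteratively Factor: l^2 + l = (l)*(l + 1)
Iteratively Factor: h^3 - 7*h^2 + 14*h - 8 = (h - 2)*(h^2 - 5*h + 4) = (h - 2)*(h - 1)*(h - 4)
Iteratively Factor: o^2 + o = (o + 1)*(o)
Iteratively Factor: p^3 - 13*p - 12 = (p + 1)*(p^2 - p - 12) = (p - 4)*(p + 1)*(p + 3)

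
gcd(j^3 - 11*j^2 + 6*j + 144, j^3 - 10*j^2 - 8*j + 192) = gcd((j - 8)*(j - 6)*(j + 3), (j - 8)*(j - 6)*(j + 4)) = j^2 - 14*j + 48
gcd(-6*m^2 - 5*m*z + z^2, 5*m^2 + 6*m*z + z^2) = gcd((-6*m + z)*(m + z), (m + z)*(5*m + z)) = m + z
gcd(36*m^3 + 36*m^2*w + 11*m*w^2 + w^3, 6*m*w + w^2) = 6*m + w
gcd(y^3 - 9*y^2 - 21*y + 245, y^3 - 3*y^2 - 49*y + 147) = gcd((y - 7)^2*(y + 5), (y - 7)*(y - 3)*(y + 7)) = y - 7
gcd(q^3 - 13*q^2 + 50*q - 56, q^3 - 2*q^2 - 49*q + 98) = q^2 - 9*q + 14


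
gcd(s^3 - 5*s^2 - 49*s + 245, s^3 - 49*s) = s^2 - 49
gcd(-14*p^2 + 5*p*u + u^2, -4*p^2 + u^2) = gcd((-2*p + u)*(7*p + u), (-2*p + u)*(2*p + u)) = 2*p - u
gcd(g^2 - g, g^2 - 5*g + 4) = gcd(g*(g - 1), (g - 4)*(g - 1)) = g - 1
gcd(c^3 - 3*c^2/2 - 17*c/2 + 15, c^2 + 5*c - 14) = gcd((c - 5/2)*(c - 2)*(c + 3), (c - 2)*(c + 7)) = c - 2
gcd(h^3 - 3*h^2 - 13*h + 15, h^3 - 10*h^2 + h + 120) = h^2 - 2*h - 15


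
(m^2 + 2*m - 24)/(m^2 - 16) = (m + 6)/(m + 4)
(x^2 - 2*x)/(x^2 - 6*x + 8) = x/(x - 4)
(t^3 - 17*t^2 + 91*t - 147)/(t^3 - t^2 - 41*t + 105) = (t^2 - 14*t + 49)/(t^2 + 2*t - 35)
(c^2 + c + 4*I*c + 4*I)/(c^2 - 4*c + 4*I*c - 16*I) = (c + 1)/(c - 4)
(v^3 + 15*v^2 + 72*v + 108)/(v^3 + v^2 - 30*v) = (v^2 + 9*v + 18)/(v*(v - 5))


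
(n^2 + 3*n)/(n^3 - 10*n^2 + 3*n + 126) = n/(n^2 - 13*n + 42)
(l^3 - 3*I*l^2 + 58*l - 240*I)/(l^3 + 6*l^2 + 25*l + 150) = (l^2 + 2*I*l + 48)/(l^2 + l*(6 + 5*I) + 30*I)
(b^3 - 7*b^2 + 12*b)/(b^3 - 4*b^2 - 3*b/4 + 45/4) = 4*b*(b - 4)/(4*b^2 - 4*b - 15)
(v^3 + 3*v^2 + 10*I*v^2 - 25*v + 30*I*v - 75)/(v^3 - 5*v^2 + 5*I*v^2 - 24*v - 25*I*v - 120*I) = (v + 5*I)/(v - 8)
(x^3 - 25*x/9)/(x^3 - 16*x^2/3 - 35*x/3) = (x - 5/3)/(x - 7)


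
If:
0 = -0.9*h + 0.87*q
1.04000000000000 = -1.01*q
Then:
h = -1.00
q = -1.03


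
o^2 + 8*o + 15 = (o + 3)*(o + 5)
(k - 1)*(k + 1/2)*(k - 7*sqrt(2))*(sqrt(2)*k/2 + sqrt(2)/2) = sqrt(2)*k^4/2 - 7*k^3 + sqrt(2)*k^3/4 - 7*k^2/2 - sqrt(2)*k^2/2 - sqrt(2)*k/4 + 7*k + 7/2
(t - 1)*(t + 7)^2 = t^3 + 13*t^2 + 35*t - 49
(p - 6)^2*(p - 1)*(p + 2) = p^4 - 11*p^3 + 22*p^2 + 60*p - 72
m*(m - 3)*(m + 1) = m^3 - 2*m^2 - 3*m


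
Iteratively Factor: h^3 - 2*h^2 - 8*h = (h - 4)*(h^2 + 2*h) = h*(h - 4)*(h + 2)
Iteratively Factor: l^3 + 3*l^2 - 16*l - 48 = (l + 4)*(l^2 - l - 12) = (l - 4)*(l + 4)*(l + 3)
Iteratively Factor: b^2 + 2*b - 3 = (b - 1)*(b + 3)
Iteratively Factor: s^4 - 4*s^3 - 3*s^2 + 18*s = (s - 3)*(s^3 - s^2 - 6*s) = s*(s - 3)*(s^2 - s - 6) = s*(s - 3)^2*(s + 2)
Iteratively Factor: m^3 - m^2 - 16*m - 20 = (m + 2)*(m^2 - 3*m - 10) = (m + 2)^2*(m - 5)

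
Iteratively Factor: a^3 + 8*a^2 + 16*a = (a)*(a^2 + 8*a + 16) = a*(a + 4)*(a + 4)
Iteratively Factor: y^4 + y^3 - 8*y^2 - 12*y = (y - 3)*(y^3 + 4*y^2 + 4*y) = (y - 3)*(y + 2)*(y^2 + 2*y) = y*(y - 3)*(y + 2)*(y + 2)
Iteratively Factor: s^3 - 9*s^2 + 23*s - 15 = (s - 3)*(s^2 - 6*s + 5) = (s - 3)*(s - 1)*(s - 5)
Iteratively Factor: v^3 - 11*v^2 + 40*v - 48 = (v - 3)*(v^2 - 8*v + 16) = (v - 4)*(v - 3)*(v - 4)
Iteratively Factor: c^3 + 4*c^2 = (c)*(c^2 + 4*c) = c^2*(c + 4)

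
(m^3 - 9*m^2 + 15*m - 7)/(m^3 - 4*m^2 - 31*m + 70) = (m^2 - 2*m + 1)/(m^2 + 3*m - 10)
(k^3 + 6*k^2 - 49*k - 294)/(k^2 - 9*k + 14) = (k^2 + 13*k + 42)/(k - 2)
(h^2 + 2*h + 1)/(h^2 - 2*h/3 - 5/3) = 3*(h + 1)/(3*h - 5)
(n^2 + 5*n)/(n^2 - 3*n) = (n + 5)/(n - 3)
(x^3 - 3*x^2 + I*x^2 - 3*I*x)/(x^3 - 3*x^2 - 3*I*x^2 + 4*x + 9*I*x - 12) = x/(x - 4*I)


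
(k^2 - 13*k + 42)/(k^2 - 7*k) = (k - 6)/k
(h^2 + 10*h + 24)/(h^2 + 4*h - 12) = (h + 4)/(h - 2)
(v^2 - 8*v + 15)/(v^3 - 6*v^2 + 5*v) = (v - 3)/(v*(v - 1))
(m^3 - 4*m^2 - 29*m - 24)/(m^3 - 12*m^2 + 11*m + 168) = (m + 1)/(m - 7)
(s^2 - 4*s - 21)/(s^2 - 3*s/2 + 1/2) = 2*(s^2 - 4*s - 21)/(2*s^2 - 3*s + 1)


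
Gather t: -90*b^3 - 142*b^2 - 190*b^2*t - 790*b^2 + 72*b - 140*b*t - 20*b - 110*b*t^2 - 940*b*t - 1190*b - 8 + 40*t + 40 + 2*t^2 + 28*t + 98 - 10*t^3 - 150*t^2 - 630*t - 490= -90*b^3 - 932*b^2 - 1138*b - 10*t^3 + t^2*(-110*b - 148) + t*(-190*b^2 - 1080*b - 562) - 360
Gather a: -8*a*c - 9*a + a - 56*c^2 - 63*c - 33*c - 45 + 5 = a*(-8*c - 8) - 56*c^2 - 96*c - 40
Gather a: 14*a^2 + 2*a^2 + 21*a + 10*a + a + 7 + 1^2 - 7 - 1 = 16*a^2 + 32*a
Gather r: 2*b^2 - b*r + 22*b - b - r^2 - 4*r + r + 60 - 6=2*b^2 + 21*b - r^2 + r*(-b - 3) + 54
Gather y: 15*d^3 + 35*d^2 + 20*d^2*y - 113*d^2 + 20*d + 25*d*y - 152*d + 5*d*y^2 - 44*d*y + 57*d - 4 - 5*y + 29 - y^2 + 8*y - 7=15*d^3 - 78*d^2 - 75*d + y^2*(5*d - 1) + y*(20*d^2 - 19*d + 3) + 18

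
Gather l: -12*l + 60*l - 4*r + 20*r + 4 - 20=48*l + 16*r - 16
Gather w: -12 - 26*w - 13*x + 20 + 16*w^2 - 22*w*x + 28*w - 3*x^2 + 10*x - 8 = 16*w^2 + w*(2 - 22*x) - 3*x^2 - 3*x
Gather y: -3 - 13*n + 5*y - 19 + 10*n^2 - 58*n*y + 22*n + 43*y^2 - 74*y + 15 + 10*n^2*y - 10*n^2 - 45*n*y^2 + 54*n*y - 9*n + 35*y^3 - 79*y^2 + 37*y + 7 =35*y^3 + y^2*(-45*n - 36) + y*(10*n^2 - 4*n - 32)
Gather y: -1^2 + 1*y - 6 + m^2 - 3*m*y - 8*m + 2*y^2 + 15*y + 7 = m^2 - 8*m + 2*y^2 + y*(16 - 3*m)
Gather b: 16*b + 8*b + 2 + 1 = 24*b + 3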